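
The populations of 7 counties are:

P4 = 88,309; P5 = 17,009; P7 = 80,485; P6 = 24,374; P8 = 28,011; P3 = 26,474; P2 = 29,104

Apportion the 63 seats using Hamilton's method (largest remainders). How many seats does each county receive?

The standard divisor is 293766/63 ≈ 4662.952.
Standard quotas: P4 18.9384, P5 3.6477, P7 17.2605, P6 5.2272, P8 6.0071, P3 5.6775, P2 6.2415.
Lower quotas: P4 18, P5 3, P7 17, P6 5, P8 6, P3 5, P2 6 (sum 60, leaving 3 seats).
Remainders in descending order: P4 0.9384, P3 0.6775, P5 0.6477, P7 0.2605, P2 0.2415, P6 0.2272, P8 0.0071.
The surplus seats go to P4, P3, P5.

P4: 19, P5: 4, P7: 17, P6: 5, P8: 6, P3: 6, P2: 6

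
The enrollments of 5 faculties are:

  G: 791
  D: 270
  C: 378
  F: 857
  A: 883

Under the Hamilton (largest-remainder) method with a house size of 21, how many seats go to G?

The standard divisor is 3179/21 ≈ 151.381.
Standard quotas: G 5.225, D 1.784, C 2.497, F 5.661, A 5.833.
Lower quotas: G 5, D 1, C 2, F 5, A 5 (sum 18, leaving 3 seats).
Remainders in descending order: A 0.833, D 0.784, F 0.661, C 0.497, G 0.225.
The surplus seats go to A, D, F.
G receives 5.

5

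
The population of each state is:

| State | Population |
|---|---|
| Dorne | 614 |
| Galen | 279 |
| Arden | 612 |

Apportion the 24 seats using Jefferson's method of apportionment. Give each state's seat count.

Standard divisor 1505/24 ≈ 62.708; standard quotas: Dorne 9.791, Galen 4.449, Arden 9.759.
Rounding down gives 9, 4, 9 = 22 seats, so the divisor must be adjusted.
With modified divisor 60: modified quotas Dorne 10.233, Galen 4.650, Arden 10.200.
Rounding down: Dorne 10, Galen 4, Arden 10 (total 24).

Dorne=10, Galen=4, Arden=10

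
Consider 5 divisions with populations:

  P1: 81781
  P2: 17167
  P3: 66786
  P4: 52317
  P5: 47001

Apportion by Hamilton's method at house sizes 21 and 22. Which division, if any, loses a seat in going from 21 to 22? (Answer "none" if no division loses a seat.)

At 21 seats: P1 7, P2 1, P3 5, P4 4, P5 4.
At 22 seats: P1 7, P2 1, P3 6, P4 4, P5 4.
No division's allocation decreased.

none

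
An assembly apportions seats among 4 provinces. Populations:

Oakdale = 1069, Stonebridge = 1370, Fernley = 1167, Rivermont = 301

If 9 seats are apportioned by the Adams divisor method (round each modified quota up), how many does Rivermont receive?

Standard divisor 3907/9 ≈ 434.111; standard quotas: Oakdale 2.463, Stonebridge 3.156, Fernley 2.688, Rivermont 0.693.
Rounding up gives 3, 4, 3, 1 = 11 seats, so the divisor must be adjusted.
With modified divisor 560: modified quotas Oakdale 1.909, Stonebridge 2.446, Fernley 2.084, Rivermont 0.537.
Rounding up: Oakdale 2, Stonebridge 3, Fernley 3, Rivermont 1 (total 9).
Rivermont receives 1.

1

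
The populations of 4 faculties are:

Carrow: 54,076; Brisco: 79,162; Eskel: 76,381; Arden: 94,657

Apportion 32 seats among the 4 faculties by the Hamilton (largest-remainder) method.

Carrow=6, Brisco=8, Eskel=8, Arden=10

The standard divisor is 304276/32 ≈ 9508.625.
Standard quotas: Carrow 5.6870, Brisco 8.3253, Eskel 8.0328, Arden 9.9549.
Lower quotas: Carrow 5, Brisco 8, Eskel 8, Arden 9 (sum 30, leaving 2 seats).
Remainders in descending order: Arden 0.9549, Carrow 0.6870, Brisco 0.3253, Eskel 0.0328.
The surplus seats go to Arden, Carrow.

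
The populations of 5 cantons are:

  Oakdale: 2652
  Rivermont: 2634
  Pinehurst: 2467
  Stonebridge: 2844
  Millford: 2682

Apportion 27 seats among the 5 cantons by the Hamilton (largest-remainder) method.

Oakdale 5; Rivermont 5; Pinehurst 5; Stonebridge 6; Millford 6

The standard divisor is 13279/27 ≈ 491.815.
Standard quotas: Oakdale 5.392, Rivermont 5.356, Pinehurst 5.016, Stonebridge 5.783, Millford 5.453.
Lower quotas: Oakdale 5, Rivermont 5, Pinehurst 5, Stonebridge 5, Millford 5 (sum 25, leaving 2 seats).
Remainders in descending order: Stonebridge 0.783, Millford 0.453, Oakdale 0.392, Rivermont 0.356, Pinehurst 0.016.
Largest remainders: Stonebridge, Millford receive the extra seats.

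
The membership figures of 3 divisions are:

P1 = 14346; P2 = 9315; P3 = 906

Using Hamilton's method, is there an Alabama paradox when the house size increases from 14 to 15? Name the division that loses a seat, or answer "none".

At 14 seats: P1 8, P2 5, P3 1.
At 15 seats: P1 9, P2 6, P3 0.
P3 drops from 1 to 0.

P3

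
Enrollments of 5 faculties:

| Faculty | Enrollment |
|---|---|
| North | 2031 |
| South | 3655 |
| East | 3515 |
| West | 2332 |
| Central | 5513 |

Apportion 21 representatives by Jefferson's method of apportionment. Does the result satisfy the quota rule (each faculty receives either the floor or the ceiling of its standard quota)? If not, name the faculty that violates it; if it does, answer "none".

Standard quotas: North 2.502, South 4.503, East 4.330, West 2.873, Central 6.792.
Jefferson allocation: North 2, South 5, East 4, West 3, Central 7.
Every allocation lies between the lower and upper quota.

none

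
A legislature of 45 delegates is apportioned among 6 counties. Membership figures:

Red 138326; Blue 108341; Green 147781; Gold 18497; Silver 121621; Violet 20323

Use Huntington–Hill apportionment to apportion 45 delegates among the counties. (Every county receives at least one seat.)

With divisor 12794: modified quotas Red 10.812, Blue 8.468, Green 11.551, Gold 1.446, Silver 9.506, Violet 1.588.
Geometric-mean thresholds: Red √(10·11)=10.488, Blue √(8·9)=8.485, Green √(11·12)=11.489, Gold √(1·2)=1.414, Silver √(9·10)=9.487, Violet √(1·2)=1.414.
Each quota rounded against its threshold gives Red 11, Blue 8, Green 12, Gold 2, Silver 10, Violet 2 (total 45).

Red 11, Blue 8, Green 12, Gold 2, Silver 10, Violet 2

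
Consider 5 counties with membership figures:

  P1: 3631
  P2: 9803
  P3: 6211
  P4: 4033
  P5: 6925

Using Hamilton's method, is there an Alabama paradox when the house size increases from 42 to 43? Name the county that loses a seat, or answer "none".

At 42 seats: P1 5, P2 13, P3 9, P4 6, P5 9.
At 43 seats: P1 5, P2 14, P3 9, P4 5, P5 10.
P4 drops from 6 to 5.

P4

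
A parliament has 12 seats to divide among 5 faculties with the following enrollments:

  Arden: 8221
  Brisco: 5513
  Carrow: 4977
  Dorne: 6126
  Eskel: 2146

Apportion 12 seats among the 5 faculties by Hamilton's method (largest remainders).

Arden 4, Brisco 2, Carrow 2, Dorne 3, Eskel 1

The standard divisor is 26983/12 ≈ 2248.583.
Standard quotas: Arden 3.6561, Brisco 2.4518, Carrow 2.2134, Dorne 2.7244, Eskel 0.9544.
Lower quotas: Arden 3, Brisco 2, Carrow 2, Dorne 2, Eskel 0 (sum 9, leaving 3 seats).
Remainders in descending order: Eskel 0.9544, Dorne 0.7244, Arden 0.6561, Brisco 0.4518, Carrow 0.2134.
The surplus seats go to Eskel, Dorne, Arden.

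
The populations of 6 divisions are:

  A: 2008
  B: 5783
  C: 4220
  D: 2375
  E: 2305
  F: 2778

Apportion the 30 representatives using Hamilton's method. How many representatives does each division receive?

A: 3, B: 9, C: 6, D: 4, E: 4, F: 4

Standard divisor: 19469 ÷ 30 ≈ 648.967.
Standard quotas: A 3.0941, B 8.9111, C 6.5026, D 3.6597, E 3.5518, F 4.2807.
Lower quotas: A 3, B 8, C 6, D 3, E 3, F 4 (sum 27, leaving 3 seats).
Remainders in descending order: B 0.9111, D 0.6597, E 0.5518, C 0.5026, F 0.2807, A 0.0941.
The surplus seats go to B, D, E.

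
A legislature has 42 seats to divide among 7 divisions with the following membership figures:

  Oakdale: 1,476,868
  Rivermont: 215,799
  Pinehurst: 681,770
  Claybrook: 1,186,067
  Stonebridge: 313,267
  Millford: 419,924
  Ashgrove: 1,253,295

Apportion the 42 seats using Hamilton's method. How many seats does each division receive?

Oakdale=11, Rivermont=2, Pinehurst=5, Claybrook=9, Stonebridge=2, Millford=3, Ashgrove=10

Standard divisor: 5546990 ÷ 42 ≈ 132071.19.
Standard quotas: Oakdale 11.1824, Rivermont 1.6340, Pinehurst 5.1621, Claybrook 8.9805, Stonebridge 2.3720, Millford 3.1795, Ashgrove 9.4895.
Lower quotas: Oakdale 11, Rivermont 1, Pinehurst 5, Claybrook 8, Stonebridge 2, Millford 3, Ashgrove 9 (sum 39, leaving 3 seats).
Remainders in descending order: Claybrook 0.9805, Rivermont 0.6340, Ashgrove 0.4895, Stonebridge 0.3720, Oakdale 0.1824, Millford 0.1795, Pinehurst 0.1621.
Largest remainders: Claybrook, Rivermont, Ashgrove receive the extra seats.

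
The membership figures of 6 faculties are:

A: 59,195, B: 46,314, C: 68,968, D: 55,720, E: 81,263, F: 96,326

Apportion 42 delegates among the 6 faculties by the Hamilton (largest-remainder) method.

The standard divisor is 407786/42 ≈ 9709.19.
Standard quotas: A 6.0968, B 4.7701, C 7.1034, D 5.7389, E 8.3697, F 9.9211.
Lower quotas: A 6, B 4, C 7, D 5, E 8, F 9 (sum 39, leaving 3 seats).
Remainders in descending order: F 0.9211, B 0.7701, D 0.7389, E 0.3697, C 0.1034, A 0.0968.
The surplus seats go to F, B, D.

A: 6; B: 5; C: 7; D: 6; E: 8; F: 10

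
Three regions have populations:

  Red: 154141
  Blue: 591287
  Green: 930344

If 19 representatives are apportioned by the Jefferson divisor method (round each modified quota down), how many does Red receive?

1

Standard divisor 1675772/19 ≈ 88198.526; standard quotas: Red 1.748, Blue 6.704, Green 10.548.
Rounding down gives 1, 6, 10 = 17 seats, so the divisor must be adjusted.
With modified divisor 81000: modified quotas Red 1.903, Blue 7.300, Green 11.486.
Rounding down: Red 1, Blue 7, Green 11 (total 19).
Red receives 1.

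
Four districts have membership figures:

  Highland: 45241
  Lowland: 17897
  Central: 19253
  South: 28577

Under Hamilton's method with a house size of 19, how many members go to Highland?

8

Total 110968; standard divisor 110968/19 ≈ 5840.421.
Standard quotas: Highland 7.7462, Lowland 3.0643, Central 3.2965, South 4.8930.
Lower quotas: Highland 7, Lowland 3, Central 3, South 4 (sum 17, leaving 2 seats).
Remainders in descending order: South 0.8930, Highland 0.7462, Central 0.2965, Lowland 0.0643.
The surplus seats go to South, Highland.
Highland receives 8.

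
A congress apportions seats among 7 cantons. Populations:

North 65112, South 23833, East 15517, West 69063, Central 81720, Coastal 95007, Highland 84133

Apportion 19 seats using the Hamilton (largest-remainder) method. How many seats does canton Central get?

The standard divisor is 434385/19 ≈ 22862.368.
Standard quotas: North 2.8480, South 1.0425, East 0.6787, West 3.0208, Central 3.5744, Coastal 4.1556, Highland 3.6800.
Lower quotas: North 2, South 1, East 0, West 3, Central 3, Coastal 4, Highland 3 (sum 16, leaving 3 seats).
Remainders in descending order: North 0.8480, Highland 0.6800, East 0.6787, Central 0.5744, Coastal 0.1556, South 0.0425, West 0.0208.
Largest remainders: North, Highland, East receive the extra seats.
Central receives 3.

3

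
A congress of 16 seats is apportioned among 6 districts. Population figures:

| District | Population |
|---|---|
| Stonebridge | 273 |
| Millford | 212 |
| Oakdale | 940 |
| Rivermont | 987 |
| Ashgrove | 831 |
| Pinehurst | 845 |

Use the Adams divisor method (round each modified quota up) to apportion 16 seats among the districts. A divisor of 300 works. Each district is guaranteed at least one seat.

With modified divisor 300: modified quotas Stonebridge 0.910, Millford 0.707, Oakdale 3.133, Rivermont 3.290, Ashgrove 2.770, Pinehurst 2.817.
Rounding up: Stonebridge 1, Millford 1, Oakdale 4, Rivermont 4, Ashgrove 3, Pinehurst 3 (total 16).

Stonebridge: 1, Millford: 1, Oakdale: 4, Rivermont: 4, Ashgrove: 3, Pinehurst: 3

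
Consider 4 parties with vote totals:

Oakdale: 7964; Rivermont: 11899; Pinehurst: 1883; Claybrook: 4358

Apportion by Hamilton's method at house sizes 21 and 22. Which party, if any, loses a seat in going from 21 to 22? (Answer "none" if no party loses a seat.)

Pinehurst

At 21 seats: Oakdale 6, Rivermont 10, Pinehurst 2, Claybrook 3.
At 22 seats: Oakdale 7, Rivermont 10, Pinehurst 1, Claybrook 4.
Pinehurst drops from 2 to 1.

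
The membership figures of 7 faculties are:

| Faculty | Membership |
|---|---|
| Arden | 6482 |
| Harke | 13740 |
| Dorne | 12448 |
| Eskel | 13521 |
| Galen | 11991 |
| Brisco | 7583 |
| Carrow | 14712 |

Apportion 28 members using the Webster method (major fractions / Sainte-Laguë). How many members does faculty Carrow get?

5

Standard divisor 80477/28 ≈ 2874.179; standard quotas: Arden 2.255, Harke 4.780, Dorne 4.331, Eskel 4.704, Galen 4.172, Brisco 2.638, Carrow 5.119.
Rounding to the nearest integer gives Arden 2, Harke 5, Dorne 4, Eskel 5, Galen 4, Brisco 3, Carrow 5 — total 28, matching the house size, so no adjustment is needed.
Carrow receives 5.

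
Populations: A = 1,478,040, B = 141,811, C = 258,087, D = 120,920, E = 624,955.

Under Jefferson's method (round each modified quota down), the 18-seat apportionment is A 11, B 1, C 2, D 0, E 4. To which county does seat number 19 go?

Priority for the next seat is population ÷ (current seats + 1).
Priorities: A 123170.000, B 70905.500, C 86029.000, D 120920.000, E 124991.000.
Highest priority: E.

E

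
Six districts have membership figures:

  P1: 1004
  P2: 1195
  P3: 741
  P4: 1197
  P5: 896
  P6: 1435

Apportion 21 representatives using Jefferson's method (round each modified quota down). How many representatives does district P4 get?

4

Standard divisor 6468/21 ≈ 308; standard quotas: P1 3.260, P2 3.880, P3 2.406, P4 3.886, P5 2.909, P6 4.659.
Rounding down gives 3, 3, 2, 3, 2, 4 = 17 seats, so the divisor must be adjusted.
With modified divisor 270: modified quotas P1 3.719, P2 4.426, P3 2.744, P4 4.433, P5 3.319, P6 5.315.
Rounding down: P1 3, P2 4, P3 2, P4 4, P5 3, P6 5 (total 21).
P4 receives 4.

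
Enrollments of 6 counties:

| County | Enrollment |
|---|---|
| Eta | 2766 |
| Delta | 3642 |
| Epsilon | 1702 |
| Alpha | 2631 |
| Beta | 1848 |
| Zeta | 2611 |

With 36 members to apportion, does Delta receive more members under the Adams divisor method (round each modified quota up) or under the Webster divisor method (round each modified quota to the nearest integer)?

Adams: Eta 7, Delta 8, Epsilon 4, Alpha 6, Beta 5, Zeta 6.
Webster: Eta 7, Delta 9, Epsilon 4, Alpha 6, Beta 4, Zeta 6.
Delta gets 8 under Adams and 9 under Webster.

Webster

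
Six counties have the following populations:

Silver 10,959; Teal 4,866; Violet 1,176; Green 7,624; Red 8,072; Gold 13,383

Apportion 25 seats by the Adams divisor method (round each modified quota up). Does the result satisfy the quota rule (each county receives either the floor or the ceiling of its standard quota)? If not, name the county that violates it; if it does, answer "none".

none

Standard quotas: Silver 5.946, Teal 2.640, Violet 0.638, Green 4.136, Red 4.379, Gold 7.261.
Adams allocation: Silver 6, Teal 3, Violet 1, Green 4, Red 4, Gold 7.
Every allocation lies between the lower and upper quota.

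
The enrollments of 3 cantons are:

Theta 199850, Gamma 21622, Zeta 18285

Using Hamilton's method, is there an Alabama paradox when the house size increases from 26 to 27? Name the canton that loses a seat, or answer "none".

At 26 seats: Theta 22, Gamma 2, Zeta 2.
At 27 seats: Theta 23, Gamma 2, Zeta 2.
No canton's allocation decreased.

none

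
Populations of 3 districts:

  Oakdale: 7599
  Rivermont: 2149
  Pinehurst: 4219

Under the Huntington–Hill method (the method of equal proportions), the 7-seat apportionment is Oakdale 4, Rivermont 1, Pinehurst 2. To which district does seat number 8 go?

Priority for the next seat is population ÷ (√(s·(s+1))).
Priorities: Oakdale 1699.188, Rivermont 1519.572, Pinehurst 1722.400.
Highest priority: Pinehurst.

Pinehurst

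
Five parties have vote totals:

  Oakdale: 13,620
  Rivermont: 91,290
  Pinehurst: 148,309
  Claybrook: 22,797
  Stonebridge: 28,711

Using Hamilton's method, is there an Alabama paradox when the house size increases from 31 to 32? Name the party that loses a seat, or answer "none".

Oakdale

At 31 seats: Oakdale 2, Rivermont 9, Pinehurst 15, Claybrook 2, Stonebridge 3.
At 32 seats: Oakdale 1, Rivermont 10, Pinehurst 16, Claybrook 2, Stonebridge 3.
Oakdale drops from 2 to 1.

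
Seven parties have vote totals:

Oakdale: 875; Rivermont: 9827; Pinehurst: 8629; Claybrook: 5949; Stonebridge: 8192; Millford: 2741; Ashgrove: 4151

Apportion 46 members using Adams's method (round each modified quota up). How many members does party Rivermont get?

Standard divisor 40364/46 ≈ 877.478; standard quotas: Oakdale 0.997, Rivermont 11.199, Pinehurst 9.834, Claybrook 6.780, Stonebridge 9.336, Millford 3.124, Ashgrove 4.731.
Rounding up gives 1, 12, 10, 7, 10, 4, 5 = 49 seats, so the divisor must be adjusted.
With modified divisor 940: modified quotas Oakdale 0.931, Rivermont 10.454, Pinehurst 9.180, Claybrook 6.329, Stonebridge 8.715, Millford 2.916, Ashgrove 4.416.
Rounding up: Oakdale 1, Rivermont 11, Pinehurst 10, Claybrook 7, Stonebridge 9, Millford 3, Ashgrove 5 (total 46).
Rivermont receives 11.

11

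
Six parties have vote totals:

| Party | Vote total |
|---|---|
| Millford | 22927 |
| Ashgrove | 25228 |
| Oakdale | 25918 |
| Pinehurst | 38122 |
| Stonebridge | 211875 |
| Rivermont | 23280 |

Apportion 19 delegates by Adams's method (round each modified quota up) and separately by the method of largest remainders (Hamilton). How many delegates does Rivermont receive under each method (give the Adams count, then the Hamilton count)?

Adams: Millford 1, Ashgrove 2, Oakdale 2, Pinehurst 2, Stonebridge 10, Rivermont 2.
Hamilton: Millford 1, Ashgrove 1, Oakdale 2, Pinehurst 2, Stonebridge 12, Rivermont 1.
Rivermont gets 2 under Adams and 1 under Hamilton.

2 and 1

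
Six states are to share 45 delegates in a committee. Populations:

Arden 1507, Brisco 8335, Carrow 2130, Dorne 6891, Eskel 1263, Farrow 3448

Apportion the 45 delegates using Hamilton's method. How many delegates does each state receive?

Arden 3, Brisco 16, Carrow 4, Dorne 13, Eskel 2, Farrow 7

The standard divisor is 23574/45 ≈ 523.867.
Standard quotas: Arden 2.8767, Brisco 15.9105, Carrow 4.0659, Dorne 13.1541, Eskel 2.4109, Farrow 6.5818.
Lower quotas: Arden 2, Brisco 15, Carrow 4, Dorne 13, Eskel 2, Farrow 6 (sum 42, leaving 3 seats).
Remainders in descending order: Brisco 0.9105, Arden 0.8767, Farrow 0.5818, Eskel 0.4109, Dorne 0.1541, Carrow 0.0659.
Largest remainders: Brisco, Arden, Farrow receive the extra seats.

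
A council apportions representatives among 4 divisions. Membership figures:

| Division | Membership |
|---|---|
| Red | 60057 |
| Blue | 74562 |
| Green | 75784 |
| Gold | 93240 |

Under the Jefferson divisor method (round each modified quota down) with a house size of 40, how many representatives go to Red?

Standard divisor 303643/40 ≈ 7591.075; standard quotas: Red 7.912, Blue 9.822, Green 9.983, Gold 12.283.
Rounding down gives 7, 9, 9, 12 = 37 seats, so the divisor must be adjusted.
With modified divisor 7300: modified quotas Red 8.227, Blue 10.214, Green 10.381, Gold 12.773.
Rounding down: Red 8, Blue 10, Green 10, Gold 12 (total 40).
Red receives 8.

8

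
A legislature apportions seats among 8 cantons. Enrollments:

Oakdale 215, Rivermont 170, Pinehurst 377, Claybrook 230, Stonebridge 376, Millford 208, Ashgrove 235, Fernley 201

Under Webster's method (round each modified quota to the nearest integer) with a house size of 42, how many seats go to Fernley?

Standard divisor 2012/42 ≈ 47.905; standard quotas: Oakdale 4.488, Rivermont 3.549, Pinehurst 7.870, Claybrook 4.801, Stonebridge 7.849, Millford 4.342, Ashgrove 4.906, Fernley 4.196.
Rounding to the nearest integer gives Oakdale 4, Rivermont 4, Pinehurst 8, Claybrook 5, Stonebridge 8, Millford 4, Ashgrove 5, Fernley 4 — total 42, matching the house size, so no adjustment is needed.
Fernley receives 4.

4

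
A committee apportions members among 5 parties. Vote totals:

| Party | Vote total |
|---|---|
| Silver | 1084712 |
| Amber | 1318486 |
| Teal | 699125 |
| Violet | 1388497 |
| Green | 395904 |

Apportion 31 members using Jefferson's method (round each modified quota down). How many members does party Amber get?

Standard divisor 4886724/31 ≈ 157636.258; standard quotas: Silver 6.881, Amber 8.364, Teal 4.435, Violet 8.808, Green 2.512.
Rounding down gives 6, 8, 4, 8, 2 = 28 seats, so the divisor must be adjusted.
With modified divisor 143200: modified quotas Silver 7.575, Amber 9.207, Teal 4.882, Violet 9.696, Green 2.765.
Rounding down: Silver 7, Amber 9, Teal 4, Violet 9, Green 2 (total 31).
Amber receives 9.

9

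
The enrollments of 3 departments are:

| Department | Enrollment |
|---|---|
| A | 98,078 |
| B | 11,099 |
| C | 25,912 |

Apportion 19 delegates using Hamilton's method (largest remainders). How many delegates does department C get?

4

Standard divisor: 135089 ÷ 19 ≈ 7109.947.
Standard quotas: A 13.7945, B 1.5611, C 3.6445.
Lower quotas: A 13, B 1, C 3 (sum 17, leaving 2 seats).
Remainders in descending order: A 0.7945, C 0.6445, B 0.5611.
The surplus seats go to A, C.
C receives 4.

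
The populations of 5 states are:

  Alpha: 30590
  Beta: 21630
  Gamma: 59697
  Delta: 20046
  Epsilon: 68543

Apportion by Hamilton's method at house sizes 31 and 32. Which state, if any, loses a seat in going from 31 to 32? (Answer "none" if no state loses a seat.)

none

At 31 seats: Alpha 5, Beta 3, Gamma 9, Delta 3, Epsilon 11.
At 32 seats: Alpha 5, Beta 3, Gamma 10, Delta 3, Epsilon 11.
No state's allocation decreased.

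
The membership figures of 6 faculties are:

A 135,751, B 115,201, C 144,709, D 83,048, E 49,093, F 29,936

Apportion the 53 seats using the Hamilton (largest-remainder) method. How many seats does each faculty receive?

A 13; B 11; C 14; D 8; E 4; F 3

Standard divisor: 557738 ÷ 53 ≈ 10523.358.
Standard quotas: A 12.9000, B 10.9472, C 13.7512, D 7.8918, E 4.6651, F 2.8447.
Lower quotas: A 12, B 10, C 13, D 7, E 4, F 2 (sum 48, leaving 5 seats).
Remainders in descending order: B 0.9472, A 0.9000, D 0.8918, F 0.8447, C 0.7512, E 0.6651.
The surplus seats go to B, A, D, F, C.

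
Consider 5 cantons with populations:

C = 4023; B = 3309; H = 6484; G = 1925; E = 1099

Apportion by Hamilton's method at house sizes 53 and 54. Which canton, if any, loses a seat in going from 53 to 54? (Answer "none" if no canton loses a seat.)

E

At 53 seats: C 13, B 10, H 20, G 6, E 4.
At 54 seats: C 13, B 11, H 21, G 6, E 3.
E drops from 4 to 3.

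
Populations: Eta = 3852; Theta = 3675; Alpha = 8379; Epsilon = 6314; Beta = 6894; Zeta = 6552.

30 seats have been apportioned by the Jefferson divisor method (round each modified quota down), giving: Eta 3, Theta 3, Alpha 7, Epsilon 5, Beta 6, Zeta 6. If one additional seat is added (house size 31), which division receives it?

Epsilon

Priority for the next seat is population ÷ (current seats + 1).
Priorities: Eta 963.000, Theta 918.750, Alpha 1047.375, Epsilon 1052.333, Beta 984.857, Zeta 936.000.
Highest priority: Epsilon.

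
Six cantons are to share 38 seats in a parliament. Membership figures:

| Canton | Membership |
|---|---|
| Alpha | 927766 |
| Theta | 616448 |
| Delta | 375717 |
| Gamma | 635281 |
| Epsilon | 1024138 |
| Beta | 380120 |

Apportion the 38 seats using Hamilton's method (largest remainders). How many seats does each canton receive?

The standard divisor is 3959470/38 ≈ 104196.579.
Standard quotas: Alpha 8.9040, Theta 5.9162, Delta 3.6058, Gamma 6.0969, Epsilon 9.8289, Beta 3.6481.
Lower quotas: Alpha 8, Theta 5, Delta 3, Gamma 6, Epsilon 9, Beta 3 (sum 34, leaving 4 seats).
Remainders in descending order: Theta 0.9162, Alpha 0.9040, Epsilon 0.8289, Beta 0.6481, Delta 0.6058, Gamma 0.0969.
The surplus seats go to Theta, Alpha, Epsilon, Beta.

Alpha 9, Theta 6, Delta 3, Gamma 6, Epsilon 10, Beta 4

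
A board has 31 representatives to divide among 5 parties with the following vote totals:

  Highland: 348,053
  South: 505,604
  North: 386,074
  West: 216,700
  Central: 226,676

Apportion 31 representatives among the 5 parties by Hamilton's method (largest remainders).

The standard divisor is 1683107/31 ≈ 54293.774.
Standard quotas: Highland 6.4106, South 9.3124, North 7.1108, West 3.9912, Central 4.1750.
Lower quotas: Highland 6, South 9, North 7, West 3, Central 4 (sum 29, leaving 2 seats).
Remainders in descending order: West 0.9912, Highland 0.4106, South 0.3124, Central 0.1750, North 0.1108.
The surplus seats go to West, Highland.

Highland 7, South 9, North 7, West 4, Central 4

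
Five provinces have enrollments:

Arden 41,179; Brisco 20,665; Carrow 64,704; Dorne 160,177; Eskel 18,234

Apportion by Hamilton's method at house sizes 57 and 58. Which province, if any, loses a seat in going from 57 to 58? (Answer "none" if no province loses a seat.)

none

At 57 seats: Arden 8, Brisco 4, Carrow 12, Dorne 30, Eskel 3.
At 58 seats: Arden 8, Brisco 4, Carrow 12, Dorne 30, Eskel 4.
No province's allocation decreased.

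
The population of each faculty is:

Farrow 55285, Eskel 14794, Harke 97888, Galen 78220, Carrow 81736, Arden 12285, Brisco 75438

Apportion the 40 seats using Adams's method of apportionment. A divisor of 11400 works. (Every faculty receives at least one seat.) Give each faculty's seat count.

With modified divisor 11400: modified quotas Farrow 4.850, Eskel 1.298, Harke 8.587, Galen 6.861, Carrow 7.170, Arden 1.078, Brisco 6.617.
Rounding up: Farrow 5, Eskel 2, Harke 9, Galen 7, Carrow 8, Arden 2, Brisco 7 (total 40).

Farrow 5; Eskel 2; Harke 9; Galen 7; Carrow 8; Arden 2; Brisco 7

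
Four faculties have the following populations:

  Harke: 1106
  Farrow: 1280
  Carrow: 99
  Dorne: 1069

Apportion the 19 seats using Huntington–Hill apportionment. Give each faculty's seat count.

Harke: 6; Farrow: 7; Carrow: 1; Dorne: 5

With divisor 196: modified quotas Harke 5.643, Farrow 6.531, Carrow 0.505, Dorne 5.454.
Geometric-mean thresholds: Harke √(5·6)=5.477, Farrow √(6·7)=6.481, Carrow (min 1), Dorne √(5·6)=5.477.
Each quota rounded against its threshold gives Harke 6, Farrow 7, Carrow 1, Dorne 5 (total 19).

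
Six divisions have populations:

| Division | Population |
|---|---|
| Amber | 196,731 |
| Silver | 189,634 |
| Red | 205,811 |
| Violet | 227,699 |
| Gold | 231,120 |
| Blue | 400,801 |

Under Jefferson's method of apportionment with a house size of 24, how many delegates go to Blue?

Standard divisor 1451796/24 ≈ 60491.5; standard quotas: Amber 3.252, Silver 3.135, Red 3.402, Violet 3.764, Gold 3.821, Blue 6.626.
Rounding down gives 3, 3, 3, 3, 3, 6 = 21 seats, so the divisor must be adjusted.
With modified divisor 54200: modified quotas Amber 3.630, Silver 3.499, Red 3.797, Violet 4.201, Gold 4.264, Blue 7.395.
Rounding down: Amber 3, Silver 3, Red 3, Violet 4, Gold 4, Blue 7 (total 24).
Blue receives 7.

7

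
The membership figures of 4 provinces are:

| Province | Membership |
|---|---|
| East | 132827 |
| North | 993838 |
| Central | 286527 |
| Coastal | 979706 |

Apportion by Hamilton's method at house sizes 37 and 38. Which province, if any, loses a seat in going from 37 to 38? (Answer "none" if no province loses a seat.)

Central

At 37 seats: East 2, North 15, Central 5, Coastal 15.
At 38 seats: East 2, North 16, Central 4, Coastal 16.
Central drops from 5 to 4.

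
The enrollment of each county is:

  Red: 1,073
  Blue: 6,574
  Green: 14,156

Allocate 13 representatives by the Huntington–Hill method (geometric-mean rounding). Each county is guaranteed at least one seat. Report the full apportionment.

Red=1; Blue=4; Green=8

With divisor 1780: modified quotas Red 0.603, Blue 3.693, Green 7.953.
Geometric-mean thresholds: Red (min 1), Blue √(3·4)=3.464, Green √(7·8)=7.483.
Each quota rounded against its threshold gives Red 1, Blue 4, Green 8 (total 13).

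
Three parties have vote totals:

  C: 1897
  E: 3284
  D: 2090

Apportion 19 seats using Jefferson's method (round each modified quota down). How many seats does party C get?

Standard divisor 7271/19 ≈ 382.684; standard quotas: C 4.957, E 8.581, D 5.461.
Rounding down gives 4, 8, 5 = 17 seats, so the divisor must be adjusted.
With modified divisor 360: modified quotas C 5.269, E 9.122, D 5.806.
Rounding down: C 5, E 9, D 5 (total 19).
C receives 5.

5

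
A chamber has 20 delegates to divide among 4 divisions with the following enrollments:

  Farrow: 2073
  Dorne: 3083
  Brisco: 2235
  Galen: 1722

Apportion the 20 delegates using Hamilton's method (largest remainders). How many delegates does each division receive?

The standard divisor is 9113/20 ≈ 455.65.
Standard quotas: Farrow 4.550, Dorne 6.766, Brisco 4.905, Galen 3.779.
Lower quotas: Farrow 4, Dorne 6, Brisco 4, Galen 3 (sum 17, leaving 3 seats).
Remainders in descending order: Brisco 0.905, Galen 0.779, Dorne 0.766, Farrow 0.550.
The surplus seats go to Brisco, Galen, Dorne.

Farrow=4; Dorne=7; Brisco=5; Galen=4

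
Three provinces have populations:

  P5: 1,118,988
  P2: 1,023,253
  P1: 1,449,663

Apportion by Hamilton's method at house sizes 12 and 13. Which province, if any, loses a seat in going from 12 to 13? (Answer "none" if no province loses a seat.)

At 12 seats: P5 4, P2 3, P1 5.
At 13 seats: P5 4, P2 4, P1 5.
No province's allocation decreased.

none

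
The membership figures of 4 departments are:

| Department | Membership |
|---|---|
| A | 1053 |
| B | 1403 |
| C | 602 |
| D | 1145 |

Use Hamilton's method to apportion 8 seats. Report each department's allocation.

The standard divisor is 4203/8 ≈ 525.375.
Standard quotas: A 2.004, B 2.670, C 1.146, D 2.179.
Lower quotas: A 2, B 2, C 1, D 2 (sum 7, leaving 1 seat).
Remainders in descending order: B 0.670, D 0.179, C 0.146, A 0.004.
Largest remainder: B receives the extra seat.

A=2; B=3; C=1; D=2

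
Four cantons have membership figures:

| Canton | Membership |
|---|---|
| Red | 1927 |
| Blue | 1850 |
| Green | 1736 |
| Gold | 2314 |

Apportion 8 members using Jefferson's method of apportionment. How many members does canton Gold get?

2

Standard divisor 7827/8 ≈ 978.375; standard quotas: Red 1.970, Blue 1.891, Green 1.774, Gold 2.365.
Rounding down gives 1, 1, 1, 2 = 5 seats, so the divisor must be adjusted.
With modified divisor 800: modified quotas Red 2.409, Blue 2.312, Green 2.170, Gold 2.893.
Rounding down: Red 2, Blue 2, Green 2, Gold 2 (total 8).
Gold receives 2.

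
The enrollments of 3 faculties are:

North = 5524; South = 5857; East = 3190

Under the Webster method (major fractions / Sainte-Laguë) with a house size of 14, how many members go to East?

3

Standard divisor 14571/14 ≈ 1040.786; standard quotas: North 5.308, South 5.627, East 3.065.
Rounding to the nearest integer gives North 5, South 6, East 3 — total 14, matching the house size, so no adjustment is needed.
East receives 3.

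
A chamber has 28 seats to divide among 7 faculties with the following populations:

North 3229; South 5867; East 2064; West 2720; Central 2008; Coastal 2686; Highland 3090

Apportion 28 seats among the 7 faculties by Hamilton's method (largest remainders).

North 4, South 8, East 3, West 3, Central 3, Coastal 3, Highland 4

Total 21664; standard divisor 21664/28 ≈ 773.714.
Standard quotas: North 4.1734, South 7.5829, East 2.6677, West 3.5155, Central 2.5953, Coastal 3.4716, Highland 3.9937.
Lower quotas: North 4, South 7, East 2, West 3, Central 2, Coastal 3, Highland 3 (sum 24, leaving 4 seats).
Remainders in descending order: Highland 0.9937, East 0.6677, Central 0.5953, South 0.5829, West 0.5155, Coastal 0.4716, North 0.1734.
Largest remainders: Highland, East, Central, South receive the extra seats.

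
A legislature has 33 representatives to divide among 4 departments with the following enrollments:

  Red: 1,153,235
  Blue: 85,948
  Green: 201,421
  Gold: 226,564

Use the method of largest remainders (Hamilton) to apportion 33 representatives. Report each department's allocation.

Standard divisor: 1667168 ÷ 33 ≈ 50520.242.
Standard quotas: Red 22.8272, Blue 1.7013, Green 3.9869, Gold 4.4846.
Lower quotas: Red 22, Blue 1, Green 3, Gold 4 (sum 30, leaving 3 seats).
Remainders in descending order: Green 0.9869, Red 0.8272, Blue 0.7013, Gold 0.4846.
Largest remainders: Green, Red, Blue receive the extra seats.

Red=23, Blue=2, Green=4, Gold=4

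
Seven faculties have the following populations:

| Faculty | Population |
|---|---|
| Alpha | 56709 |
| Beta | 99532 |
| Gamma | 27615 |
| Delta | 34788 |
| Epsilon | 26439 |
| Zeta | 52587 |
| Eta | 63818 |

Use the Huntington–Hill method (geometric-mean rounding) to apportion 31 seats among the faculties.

With divisor 11691: modified quotas Alpha 4.851, Beta 8.514, Gamma 2.362, Delta 2.976, Epsilon 2.261, Zeta 4.498, Eta 5.459.
Geometric-mean thresholds: Alpha √(4·5)=4.472, Beta √(8·9)=8.485, Gamma √(2·3)=2.449, Delta √(2·3)=2.449, Epsilon √(2·3)=2.449, Zeta √(4·5)=4.472, Eta √(5·6)=5.477.
Each quota rounded against its threshold gives Alpha 5, Beta 9, Gamma 2, Delta 3, Epsilon 2, Zeta 5, Eta 5 (total 31).

Alpha 5, Beta 9, Gamma 2, Delta 3, Epsilon 2, Zeta 5, Eta 5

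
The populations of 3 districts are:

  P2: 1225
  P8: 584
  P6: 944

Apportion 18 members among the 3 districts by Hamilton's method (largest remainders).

P2: 8; P8: 4; P6: 6

The standard divisor is 2753/18 ≈ 152.944.
Standard quotas: P2 8.009, P8 3.818, P6 6.172.
Lower quotas: P2 8, P8 3, P6 6 (sum 17, leaving 1 seat).
Remainders in descending order: P8 0.818, P6 0.172, P2 0.009.
Largest remainder: P8 receives the extra seat.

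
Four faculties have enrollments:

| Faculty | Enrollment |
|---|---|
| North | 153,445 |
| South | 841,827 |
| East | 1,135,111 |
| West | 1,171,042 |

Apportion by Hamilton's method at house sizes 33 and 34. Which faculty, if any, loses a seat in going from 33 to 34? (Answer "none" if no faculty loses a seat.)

North

At 33 seats: North 2, South 8, East 11, West 12.
At 34 seats: North 1, South 9, East 12, West 12.
North drops from 2 to 1.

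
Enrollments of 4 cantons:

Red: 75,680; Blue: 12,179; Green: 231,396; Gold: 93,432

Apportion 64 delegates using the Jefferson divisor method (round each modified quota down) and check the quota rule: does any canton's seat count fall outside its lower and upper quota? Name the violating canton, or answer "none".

Green

Standard quotas: Red 11.737, Blue 1.889, Green 35.885, Gold 14.490.
Jefferson allocation: Red 12, Blue 1, Green 37, Gold 14.
Green has quota 35.885 (lower 35, upper 36) but receives 37 — outside the quota interval.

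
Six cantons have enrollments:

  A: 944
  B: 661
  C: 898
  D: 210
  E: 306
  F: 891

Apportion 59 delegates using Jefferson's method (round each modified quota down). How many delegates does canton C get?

Standard divisor 3910/59 ≈ 66.271; standard quotas: A 14.245, B 9.974, C 13.550, D 3.169, E 4.617, F 13.445.
Rounding down gives 14, 9, 13, 3, 4, 13 = 56 seats, so the divisor must be adjusted.
With modified divisor 63.3: modified quotas A 14.913, B 10.442, C 14.186, D 3.318, E 4.834, F 14.076.
Rounding down: A 14, B 10, C 14, D 3, E 4, F 14 (total 59).
C receives 14.

14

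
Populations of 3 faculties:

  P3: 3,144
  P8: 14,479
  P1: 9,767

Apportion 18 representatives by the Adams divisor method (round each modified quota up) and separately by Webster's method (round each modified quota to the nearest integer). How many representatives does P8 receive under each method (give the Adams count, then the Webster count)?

Adams: P3 2, P8 9, P1 7.
Webster: P3 2, P8 10, P1 6.
P8 gets 9 under Adams and 10 under Webster.

9 and 10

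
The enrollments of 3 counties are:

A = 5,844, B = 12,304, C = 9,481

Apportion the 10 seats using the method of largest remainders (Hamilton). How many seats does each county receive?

The standard divisor is 27629/10 ≈ 2762.9.
Standard quotas: A 2.1152, B 4.4533, C 3.4315.
Lower quotas: A 2, B 4, C 3 (sum 9, leaving 1 seat).
Remainders in descending order: B 0.4533, C 0.4315, A 0.1152.
The surplus seat goes to B.

A=2; B=5; C=3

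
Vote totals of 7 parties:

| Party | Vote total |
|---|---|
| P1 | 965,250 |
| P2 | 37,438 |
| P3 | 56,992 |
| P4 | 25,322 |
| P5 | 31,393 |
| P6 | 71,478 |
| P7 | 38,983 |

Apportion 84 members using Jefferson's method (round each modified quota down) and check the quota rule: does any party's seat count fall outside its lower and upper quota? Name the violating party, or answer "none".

P1

Standard quotas: P1 66.088, P2 2.563, P3 3.902, P4 1.734, P5 2.149, P6 4.894, P7 2.669.
Jefferson allocation: P1 68, P2 2, P3 4, P4 1, P5 2, P6 5, P7 2.
P1 has quota 66.088 (lower 66, upper 67) but receives 68 — outside the quota interval.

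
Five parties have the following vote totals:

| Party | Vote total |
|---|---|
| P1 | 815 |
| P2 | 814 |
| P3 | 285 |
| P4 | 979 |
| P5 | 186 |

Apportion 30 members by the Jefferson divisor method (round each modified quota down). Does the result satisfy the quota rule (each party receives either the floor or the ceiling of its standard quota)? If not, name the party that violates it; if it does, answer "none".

Standard quotas: P1 7.941, P2 7.931, P3 2.777, P4 9.539, P5 1.812.
Jefferson allocation: P1 8, P2 8, P3 3, P4 10, P5 1.
Every allocation lies between the lower and upper quota.

none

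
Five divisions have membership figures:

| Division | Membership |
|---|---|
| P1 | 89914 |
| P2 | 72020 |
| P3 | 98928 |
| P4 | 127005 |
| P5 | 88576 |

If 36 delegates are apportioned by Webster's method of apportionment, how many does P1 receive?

7

Standard divisor 476443/36 ≈ 13234.528; standard quotas: P1 6.794, P2 5.442, P3 7.475, P4 9.596, P5 6.693.
Rounding to the nearest integer gives P1 7, P2 5, P3 7, P4 10, P5 7 — total 36, matching the house size, so no adjustment is needed.
P1 receives 7.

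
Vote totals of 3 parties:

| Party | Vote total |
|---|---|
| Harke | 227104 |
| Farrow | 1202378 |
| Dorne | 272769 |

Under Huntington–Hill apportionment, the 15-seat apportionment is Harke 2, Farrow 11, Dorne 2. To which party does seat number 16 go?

Dorne

Priority for the next seat is population ÷ (√(s·(s+1))).
Priorities: Harke 92714.820, Farrow 104653.572, Dorne 111357.478.
Highest priority: Dorne.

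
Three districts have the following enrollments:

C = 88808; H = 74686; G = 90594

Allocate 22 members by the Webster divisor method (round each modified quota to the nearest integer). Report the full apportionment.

C 8, H 6, G 8

Standard divisor 254088/22 ≈ 11549.455; standard quotas: C 7.689, H 6.467, G 7.844.
Rounding to the nearest integer gives C 8, H 6, G 8 — total 22, matching the house size, so no adjustment is needed.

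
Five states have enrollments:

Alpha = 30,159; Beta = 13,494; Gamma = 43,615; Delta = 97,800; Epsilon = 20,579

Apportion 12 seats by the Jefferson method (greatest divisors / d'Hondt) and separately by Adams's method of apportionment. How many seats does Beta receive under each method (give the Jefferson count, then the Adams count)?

Jefferson: Alpha 2, Beta 0, Gamma 3, Delta 6, Epsilon 1.
Adams: Alpha 2, Beta 1, Gamma 3, Delta 5, Epsilon 1.
Beta gets 0 under Jefferson and 1 under Adams.

0 and 1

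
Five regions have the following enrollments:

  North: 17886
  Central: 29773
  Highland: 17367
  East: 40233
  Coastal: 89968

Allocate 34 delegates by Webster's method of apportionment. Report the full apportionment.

Standard divisor 195227/34 ≈ 5741.971; standard quotas: North 3.115, Central 5.185, Highland 3.025, East 7.007, Coastal 15.668.
Rounding to the nearest integer gives North 3, Central 5, Highland 3, East 7, Coastal 16 — total 34, matching the house size, so no adjustment is needed.

North: 3, Central: 5, Highland: 3, East: 7, Coastal: 16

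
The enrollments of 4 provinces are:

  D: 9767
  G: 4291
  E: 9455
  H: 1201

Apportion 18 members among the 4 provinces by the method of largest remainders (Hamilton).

Total 24714; standard divisor 24714/18 = 1373.
Standard quotas: D 7.1136, G 3.1253, E 6.8864, H 0.8747.
Lower quotas: D 7, G 3, E 6, H 0 (sum 16, leaving 2 seats).
Remainders in descending order: E 0.8864, H 0.8747, G 0.1253, D 0.1136.
The surplus seats go to E, H.

D=7, G=3, E=7, H=1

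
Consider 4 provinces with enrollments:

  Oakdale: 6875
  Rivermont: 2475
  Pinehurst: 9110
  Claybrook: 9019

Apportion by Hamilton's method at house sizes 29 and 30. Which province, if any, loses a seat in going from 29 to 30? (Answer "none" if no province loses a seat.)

none

At 29 seats: Oakdale 7, Rivermont 3, Pinehurst 10, Claybrook 9.
At 30 seats: Oakdale 7, Rivermont 3, Pinehurst 10, Claybrook 10.
No province's allocation decreased.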